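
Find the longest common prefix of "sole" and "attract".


Word 1: "sole"
Word 2: "attract"
Comparing from start:
  Pos 0: 's' != 'a' (stop)
LCP = "" (length 0)


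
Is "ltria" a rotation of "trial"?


Word: "trial", Candidate: "ltria"
Method: check if candidate is substring of word+word
"trialtrial" contains "ltria"? Yes
Is rotation = Yes


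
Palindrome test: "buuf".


Word: "buuf"
Reversed: "fuub"
Forward == Backward? buuf != fuub
Palindrome = No


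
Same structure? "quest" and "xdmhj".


Pattern of "quest": [0, 1, 2, 3, 4]
Pattern of "xdmhj": [0, 1, 2, 3, 4]
Patterns match
Same pattern = Yes


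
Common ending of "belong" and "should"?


Word 1: "belong"
Word 2: "should"
Comparing from end:
  Pos -1: 'g' != 'd' (stop)
LCS = "" (length 0)


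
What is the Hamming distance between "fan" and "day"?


Comparing character by character (same length = 3):
  Pos 0: 'f' vs 'd' !=
  Pos 1: 'a' vs 'a' =
  Pos 2: 'n' vs 'y' !=
Hamming distance = 2


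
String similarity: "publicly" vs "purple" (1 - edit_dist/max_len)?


Word 1: "publicly" (length 8)
Word 2: "purple" (length 6)
One optimal edit sequence:
  1. keep 'p'
  2. keep 'u'
  3. delete 'b'  (+1)
  4. delete 'l'  (+1)
  5. substitute 'i' -> 'r'  (+1)
  6. substitute 'c' -> 'p'  (+1)
  7. keep 'l'
  8. substitute 'y' -> 'e'  (+1)
Edit distance = 5
Max length = max(8, 6) = 8
Similarity = 1 - 5/8
= 0.3750


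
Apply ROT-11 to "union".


Word: "union"
Shift: 11
Each letter → (letter + shift) mod 26:
  'u' (20) + 11 = 5 → 'f'
  'n' (13) + 11 = 24 → 'y'
  'i' (8) + 11 = 19 → 't'
  'o' (14) + 11 = 25 → 'z'
  'n' (13) + 11 = 24 → 'y'
Result = "fytzy"


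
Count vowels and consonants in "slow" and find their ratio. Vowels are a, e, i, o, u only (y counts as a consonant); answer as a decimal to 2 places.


Word: "slow"
Vowels (a,e,i,o,u): 1
Consonants: 3
Ratio = 1/3
= 0.33


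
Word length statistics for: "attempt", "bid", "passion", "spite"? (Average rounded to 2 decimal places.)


Lengths: "attempt"=7, "bid"=3, "passion"=7, "spite"=5
Sum = 22, Count = 4
Average = 22/4 = 5.50
= avg=5.50, min=3, max=7


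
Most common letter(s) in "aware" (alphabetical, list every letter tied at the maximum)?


Word: "aware"
Letter counts:
  'a': 2
  'e': 1
  'r': 1
  'w': 1
Maximum count = 2
Most frequent = 'a' (2 times each)


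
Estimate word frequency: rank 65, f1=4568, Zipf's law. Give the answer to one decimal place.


Zipf's law: f(r) = f(1) / r
f(1) = 4568
f(65) = 4568 / 65
= 70.3 occurrences


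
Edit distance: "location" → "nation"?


Word 1: "location" (length 8)
Word 2: "nation" (length 6)
One optimal edit sequence (insert/delete/substitute each cost 1):
  1. delete 'l'  (+1)
  2. delete 'o'  (+1)
  3. substitute 'c' -> 'n'  (+1)
  4. keep 'a'
  5. keep 't'
  6. keep 'i'
  7. keep 'o'
  8. keep 'n'
Total edit operations: 3
Edit distance = 3


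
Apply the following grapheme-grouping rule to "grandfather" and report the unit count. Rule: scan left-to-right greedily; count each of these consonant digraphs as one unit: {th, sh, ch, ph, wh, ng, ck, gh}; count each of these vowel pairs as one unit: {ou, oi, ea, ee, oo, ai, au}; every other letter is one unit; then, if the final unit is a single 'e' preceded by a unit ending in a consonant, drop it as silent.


Word: "grandfather" (11 letters)
Left-to-right scan:
  1. 'g' (letter)
  2. 'r' (letter)
  3. 'a' (letter)
  4. 'n' (letter)
  5. 'd' (letter)
  6. 'f' (letter)
  7. 'a' (letter)
  8. 'th' (digraph)
  9. 'e' (letter)
  10. 'r' (letter)
Units from scan: 10
Sound units = 10 units


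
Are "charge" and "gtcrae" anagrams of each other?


Word 1: "charge" → sorted: aceghr
Word 2: "gtcrae" → sorted: acegrt
Same letters? aceghr != acegrt
Anagram = No


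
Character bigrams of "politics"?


Word: "politics" (length 8)
Number of bigrams = 8 - 2 + 1 = 7
  Position 0: "po"
  Position 1: "ol"
  Position 2: "li"
  Position 3: "it"
  Position 4: "ti"
  Position 5: "ic"
  Position 6: "cs"
Bigrams = "po", "ol", "li", "it", "ti", "ic", "cs"


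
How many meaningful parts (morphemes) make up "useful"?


Word: "useful"
Morphemes: use | -ful
Each morpheme carries meaning
= 2 morphemes


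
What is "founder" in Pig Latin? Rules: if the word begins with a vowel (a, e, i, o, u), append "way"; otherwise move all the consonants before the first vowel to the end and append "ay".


Word: "founder"
Starts with consonant(s) → move to end, add 'ay'
Consonant cluster: "f"
Pig Latin = "ounderfay"


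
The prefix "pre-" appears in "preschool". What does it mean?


Prefix: pre-
Example: preschool (pre- + school)
Meaning = before


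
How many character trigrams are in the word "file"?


Word: "file" (length 4)
Number of 3-grams = length - 3 + 1 = 4 - 3 + 1
= 2


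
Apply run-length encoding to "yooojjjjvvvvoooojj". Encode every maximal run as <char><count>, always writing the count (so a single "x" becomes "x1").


String: "yooojjjjvvvvoooojj"
Scanning for consecutive runs:
  'y' x 1
  'o' x 3
  'j' x 4
  'v' x 4
  'o' x 4
  'j' x 2
RLE = "y1o3j4v4o4j2"


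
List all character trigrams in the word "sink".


Word: "sink" (length 4)
Number of trigrams = 4 - 3 + 1 = 2
  Position 0: "sin"
  Position 1: "ink"
Trigrams = "sin", "ink"


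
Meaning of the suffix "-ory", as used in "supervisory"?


Suffix: -ory
Example: supervisory = supervise + -ory, with a spelling change
Meaning = relating to / place for


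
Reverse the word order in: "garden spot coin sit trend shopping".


Original: "garden spot coin sit trend shopping"
Words (1..n): garden | spot | coin | sit | trend | shopping
Reversed (n..1): shopping | trend | sit | coin | spot | garden
Result = "shopping trend sit coin spot garden"


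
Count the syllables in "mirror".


Word: "mirror"
Syllable breakdown: mir · ror
Counting: 2 parts
= 2 syllables


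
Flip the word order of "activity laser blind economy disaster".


Original: "activity laser blind economy disaster"
Words (1..n): activity | laser | blind | economy | disaster
Reversed (n..1): disaster | economy | blind | laser | activity
Result = "disaster economy blind laser activity"


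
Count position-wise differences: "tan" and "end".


Comparing character by character (same length = 3):
  Pos 0: 't' vs 'e' !=
  Pos 1: 'a' vs 'n' !=
  Pos 2: 'n' vs 'd' !=
Hamming distance = 3


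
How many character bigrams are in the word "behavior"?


Word: "behavior" (length 8)
Number of 2-grams = length - 2 + 1 = 8 - 2 + 1
= 7


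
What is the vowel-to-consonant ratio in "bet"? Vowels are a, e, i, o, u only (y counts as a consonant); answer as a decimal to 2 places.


Word: "bet"
Vowels (a,e,i,o,u): 1
Consonants: 2
Ratio = 1/2
= 0.50


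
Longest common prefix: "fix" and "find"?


Word 1: "fix"
Word 2: "find"
Comparing from start:
  Pos 0: 'f' == 'f'
  Pos 1: 'i' == 'i'
  Pos 2: 'x' != 'n' (stop)
LCP = "fi" (length 2)


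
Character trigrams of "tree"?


Word: "tree" (length 4)
Number of trigrams = 4 - 3 + 1 = 2
  Position 0: "tre"
  Position 1: "ree"
Trigrams = "tre", "ree"


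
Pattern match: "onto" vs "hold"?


Pattern of "onto": [0, 1, 2, 0]
Pattern of "hold": [0, 1, 2, 3]
Patterns do not match
Same pattern = No


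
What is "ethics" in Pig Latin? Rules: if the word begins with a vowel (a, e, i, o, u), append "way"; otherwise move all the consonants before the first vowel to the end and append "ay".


Word: "ethics"
Starts with vowel → add 'way'
Pig Latin = "ethicsway"


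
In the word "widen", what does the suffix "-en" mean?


Suffix: -en
Example: widen = wide + -en, with a spelling change
Meaning = to make / become


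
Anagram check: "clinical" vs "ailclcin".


Word 1: "clinical" → sorted: acciilln
Word 2: "ailclcin" → sorted: acciilln
Same letters? acciilln == acciilln
Anagram = Yes


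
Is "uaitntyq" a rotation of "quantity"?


Word: "quantity", Candidate: "uaitntyq"
Method: check if candidate is substring of word+word
"quantityquantity" contains "uaitntyq"? No
Is rotation = No


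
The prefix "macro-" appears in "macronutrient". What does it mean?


Prefix: macro-
Example: macronutrient (macro- + nutrient)
Meaning = large


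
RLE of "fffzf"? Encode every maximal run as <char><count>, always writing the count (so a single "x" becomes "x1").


String: "fffzf"
Scanning for consecutive runs:
  'f' x 3
  'z' x 1
  'f' x 1
RLE = "f3z1f1"


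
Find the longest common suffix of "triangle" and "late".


Word 1: "triangle"
Word 2: "late"
Comparing from end:
  Pos -1: 'e' == 'e'
  Pos -2: 'l' != 't' (stop)
LCS = "e" (length 1)


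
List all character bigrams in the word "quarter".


Word: "quarter" (length 7)
Number of bigrams = 7 - 2 + 1 = 6
  Position 0: "qu"
  Position 1: "ua"
  Position 2: "ar"
  Position 3: "rt"
  Position 4: "te"
  Position 5: "er"
Bigrams = "qu", "ua", "ar", "rt", "te", "er"


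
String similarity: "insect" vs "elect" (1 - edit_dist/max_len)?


Word 1: "insect" (length 6)
Word 2: "elect" (length 5)
One optimal edit sequence:
  1. delete 'i'  (+1)
  2. substitute 'n' -> 'e'  (+1)
  3. substitute 's' -> 'l'  (+1)
  4. keep 'e'
  5. keep 'c'
  6. keep 't'
Edit distance = 3
Max length = max(6, 5) = 6
Similarity = 1 - 3/6
= 0.5000


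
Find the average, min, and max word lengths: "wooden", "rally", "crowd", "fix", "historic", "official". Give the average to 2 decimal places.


Lengths: "wooden"=6, "rally"=5, "crowd"=5, "fix"=3, "historic"=8, "official"=8
Sum = 35, Count = 6
Average = 35/6 = 5.83
= avg=5.83, min=3, max=8


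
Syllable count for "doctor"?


Word: "doctor"
Syllable breakdown: doc / tor
Counting: 2 parts
= 2 syllables


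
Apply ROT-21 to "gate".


Word: "gate"
Shift: 21
Each letter → (letter + shift) mod 26:
  'g' (6) + 21 = 1 → 'b'
  'a' (0) + 21 = 21 → 'v'
  't' (19) + 21 = 14 → 'o'
  'e' (4) + 21 = 25 → 'z'
Result = "bvoz"


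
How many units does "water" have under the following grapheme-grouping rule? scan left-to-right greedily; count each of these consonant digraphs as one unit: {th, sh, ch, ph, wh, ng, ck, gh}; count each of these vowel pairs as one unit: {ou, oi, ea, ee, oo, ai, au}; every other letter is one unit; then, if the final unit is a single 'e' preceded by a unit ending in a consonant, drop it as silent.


Word: "water" (5 letters)
Left-to-right scan:
  (1) 'w' (letter)
  (2) 'a' (letter)
  (3) 't' (letter)
  (4) 'e' (letter)
  (5) 'r' (letter)
Units from scan: 5
Sound units = 5 units


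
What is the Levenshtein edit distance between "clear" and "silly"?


Word 1: "clear" (length 5)
Word 2: "silly" (length 5)
One optimal edit sequence (insert/delete/substitute each cost 1):
  1. substitute 'c' -> 's'  (+1)
  2. substitute 'l' -> 'i'  (+1)
  3. substitute 'e' -> 'l'  (+1)
  4. substitute 'a' -> 'l'  (+1)
  5. substitute 'r' -> 'y'  (+1)
Total edit operations: 5
Edit distance = 5


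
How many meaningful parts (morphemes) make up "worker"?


Word: "worker"
Morphemes: work / -er
Each morpheme carries meaning
= 2 morphemes


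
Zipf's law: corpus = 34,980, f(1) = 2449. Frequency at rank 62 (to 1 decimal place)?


Zipf's law: f(r) = f(1) / r
f(1) = 2449
f(62) = 2449 / 62
= 39.5 occurrences


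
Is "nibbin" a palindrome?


Word: "nibbin"
Reversed: "nibbin"
Forward == Backward? nibbin == nibbin
Palindrome = Yes


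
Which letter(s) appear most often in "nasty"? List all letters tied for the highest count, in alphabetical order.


Word: "nasty"
Letter counts:
  'a': 1
  'n': 1
  's': 1
  't': 1
  'y': 1
Maximum count = 1
Most frequent = 'a', 'n', 's', 't', 'y' (1 time each)


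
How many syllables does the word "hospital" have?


Word: "hospital"
Syllable breakdown: hos · pi · tal
Counting: 3 parts
= 3 syllables


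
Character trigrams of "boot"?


Word: "boot" (length 4)
Number of trigrams = 4 - 3 + 1 = 2
  Position 0: "boo"
  Position 1: "oot"
Trigrams = "boo", "oot"


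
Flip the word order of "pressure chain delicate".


Original: "pressure chain delicate"
Words (1..n): pressure | chain | delicate
Reversed (n..1): delicate | chain | pressure
Result = "delicate chain pressure"


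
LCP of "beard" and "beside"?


Word 1: "beard"
Word 2: "beside"
Comparing from start:
  Pos 0: 'b' == 'b'
  Pos 1: 'e' == 'e'
  Pos 2: 'a' != 's' (stop)
LCP = "be" (length 2)


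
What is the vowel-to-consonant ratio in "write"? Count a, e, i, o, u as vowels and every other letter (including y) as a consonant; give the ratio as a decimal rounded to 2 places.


Word: "write"
Vowels (a,e,i,o,u): 2
Consonants: 3
Ratio = 2/3
= 0.67


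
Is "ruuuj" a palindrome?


Word: "ruuuj"
Reversed: "juuur"
Forward == Backward? ruuuj != juuur
Palindrome = No


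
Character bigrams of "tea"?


Word: "tea" (length 3)
Number of bigrams = 3 - 2 + 1 = 2
  Position 0: "te"
  Position 1: "ea"
Bigrams = "te", "ea"


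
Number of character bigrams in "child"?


Word: "child" (length 5)
Number of 2-grams = length - 2 + 1 = 5 - 2 + 1
= 4


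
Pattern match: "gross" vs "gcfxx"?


Pattern of "gross": [0, 1, 2, 3, 3]
Pattern of "gcfxx": [0, 1, 2, 3, 3]
Patterns match
Same pattern = Yes


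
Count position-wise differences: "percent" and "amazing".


Comparing character by character (same length = 7):
  Pos 0: 'p' vs 'a' !=
  Pos 1: 'e' vs 'm' !=
  Pos 2: 'r' vs 'a' !=
  Pos 3: 'c' vs 'z' !=
  Pos 4: 'e' vs 'i' !=
  Pos 5: 'n' vs 'n' =
  Pos 6: 't' vs 'g' !=
Hamming distance = 6


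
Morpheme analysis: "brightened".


Word: "brightened"
Morphemes: bright | -en | -ed
Each morpheme carries meaning
= 3 morphemes


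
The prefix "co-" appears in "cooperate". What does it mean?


Prefix: co-
Example: cooperate (co- + operate)
Meaning = together


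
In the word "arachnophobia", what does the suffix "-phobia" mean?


Suffix: -phobia
Example: arachnophobia = arachno- + -phobia
Meaning = fear of


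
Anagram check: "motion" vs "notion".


Word 1: "motion" → sorted: imnoot
Word 2: "notion" → sorted: innoot
Same letters? imnoot != innoot
Anagram = No


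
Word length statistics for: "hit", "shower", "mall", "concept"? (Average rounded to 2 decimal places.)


Lengths: "hit"=3, "shower"=6, "mall"=4, "concept"=7
Sum = 20, Count = 4
Average = 20/4 = 5.00
= avg=5.00, min=3, max=7


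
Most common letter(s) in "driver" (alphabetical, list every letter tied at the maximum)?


Word: "driver"
Letter counts:
  'd': 1
  'e': 1
  'i': 1
  'r': 2
  'v': 1
Maximum count = 2
Most frequent = 'r' (2 times each)


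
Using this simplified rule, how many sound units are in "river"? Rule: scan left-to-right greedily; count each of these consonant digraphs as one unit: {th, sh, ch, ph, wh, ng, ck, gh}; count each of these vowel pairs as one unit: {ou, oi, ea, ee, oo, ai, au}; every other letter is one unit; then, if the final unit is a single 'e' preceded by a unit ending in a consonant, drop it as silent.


Word: "river" (5 letters)
Left-to-right scan:
  (1) 'r' (letter)
  (2) 'i' (letter)
  (3) 'v' (letter)
  (4) 'e' (letter)
  (5) 'r' (letter)
Units from scan: 5
Sound units = 5 units


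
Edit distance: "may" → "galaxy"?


Word 1: "may" (length 3)
Word 2: "galaxy" (length 6)
One optimal edit sequence (insert/delete/substitute each cost 1):
  1. insert 'g'  (+1)
  2. insert 'a'  (+1)
  3. substitute 'm' -> 'l'  (+1)
  4. keep 'a'
  5. insert 'x'  (+1)
  6. keep 'y'
Total edit operations: 4
Edit distance = 4


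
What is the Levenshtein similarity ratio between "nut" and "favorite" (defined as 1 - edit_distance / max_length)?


Word 1: "nut" (length 3)
Word 2: "favorite" (length 8)
One optimal edit sequence:
  1. insert 'f'  (+1)
  2. insert 'a'  (+1)
  3. insert 'v'  (+1)
  4. insert 'o'  (+1)
  5. substitute 'n' -> 'r'  (+1)
  6. substitute 'u' -> 'i'  (+1)
  7. keep 't'
  8. insert 'e'  (+1)
Edit distance = 7
Max length = max(3, 8) = 8
Similarity = 1 - 7/8
= 0.1250


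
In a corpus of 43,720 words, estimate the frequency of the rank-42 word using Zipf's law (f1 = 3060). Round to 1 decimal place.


Zipf's law: f(r) = f(1) / r
f(1) = 3060
f(42) = 3060 / 42
= 72.9 occurrences


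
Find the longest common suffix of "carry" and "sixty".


Word 1: "carry"
Word 2: "sixty"
Comparing from end:
  Pos -1: 'y' == 'y'
  Pos -2: 'r' != 't' (stop)
LCS = "y" (length 1)


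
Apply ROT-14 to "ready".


Word: "ready"
Shift: 14
Each letter → (letter + shift) mod 26:
  'r' (17) + 14 = 5 → 'f'
  'e' (4) + 14 = 18 → 's'
  'a' (0) + 14 = 14 → 'o'
  'd' (3) + 14 = 17 → 'r'
  'y' (24) + 14 = 12 → 'm'
Result = "fsorm"


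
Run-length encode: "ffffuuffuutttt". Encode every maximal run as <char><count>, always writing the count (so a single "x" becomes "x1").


String: "ffffuuffuutttt"
Scanning for consecutive runs:
  'f' x 4
  'u' x 2
  'f' x 2
  'u' x 2
  't' x 4
RLE = "f4u2f2u2t4"


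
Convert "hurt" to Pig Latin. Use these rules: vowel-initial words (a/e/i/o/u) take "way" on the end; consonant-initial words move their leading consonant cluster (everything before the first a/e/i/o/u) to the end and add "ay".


Word: "hurt"
Starts with consonant(s) → move to end, add 'ay'
Consonant cluster: "h"
Pig Latin = "urthay"


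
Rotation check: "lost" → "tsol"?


Word: "lost", Candidate: "tsol"
Method: check if candidate is substring of word+word
"lostlost" contains "tsol"? No
Is rotation = No


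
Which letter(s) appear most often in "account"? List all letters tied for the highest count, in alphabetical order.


Word: "account"
Letter counts:
  'a': 1
  'c': 2
  'n': 1
  'o': 1
  't': 1
  'u': 1
Maximum count = 2
Most frequent = 'c' (2 times each)


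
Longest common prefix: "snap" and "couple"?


Word 1: "snap"
Word 2: "couple"
Comparing from start:
  Pos 0: 's' != 'c' (stop)
LCP = "" (length 0)


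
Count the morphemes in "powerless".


Word: "powerless"
Morphemes: power + -less
Each morpheme carries meaning
= 2 morphemes


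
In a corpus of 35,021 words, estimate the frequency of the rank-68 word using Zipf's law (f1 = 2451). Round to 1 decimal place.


Zipf's law: f(r) = f(1) / r
f(1) = 2451
f(68) = 2451 / 68
= 36.0 occurrences


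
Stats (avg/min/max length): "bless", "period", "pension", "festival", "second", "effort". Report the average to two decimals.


Lengths: "bless"=5, "period"=6, "pension"=7, "festival"=8, "second"=6, "effort"=6
Sum = 38, Count = 6
Average = 38/6 = 6.33
= avg=6.33, min=5, max=8


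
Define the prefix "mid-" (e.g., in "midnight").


Prefix: mid-
Example: midnight (mid- + night)
Meaning = middle


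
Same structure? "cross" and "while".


Pattern of "cross": [0, 1, 2, 3, 3]
Pattern of "while": [0, 1, 2, 3, 4]
Patterns do not match
Same pattern = No


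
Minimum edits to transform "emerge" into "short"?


Word 1: "emerge" (length 6)
Word 2: "short" (length 5)
One optimal edit sequence (insert/delete/substitute each cost 1):
  1. substitute 'e' -> 's'  (+1)
  2. substitute 'm' -> 'h'  (+1)
  3. substitute 'e' -> 'o'  (+1)
  4. keep 'r'
  5. delete 'g'  (+1)
  6. substitute 'e' -> 't'  (+1)
Total edit operations: 5
Edit distance = 5


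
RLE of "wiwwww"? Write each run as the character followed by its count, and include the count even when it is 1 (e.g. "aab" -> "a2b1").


String: "wiwwww"
Scanning for consecutive runs:
  'w' x 1
  'i' x 1
  'w' x 4
RLE = "w1i1w4"


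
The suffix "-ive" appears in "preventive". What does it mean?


Suffix: -ive
Example: preventive = prevent + -ive
Meaning = tending to


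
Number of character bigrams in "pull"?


Word: "pull" (length 4)
Number of 2-grams = length - 2 + 1 = 4 - 2 + 1
= 3


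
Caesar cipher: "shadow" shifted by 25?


Word: "shadow"
Shift: 25
Each letter → (letter + shift) mod 26:
  's' (18) + 25 = 17 → 'r'
  'h' (7) + 25 = 6 → 'g'
  'a' (0) + 25 = 25 → 'z'
  'd' (3) + 25 = 2 → 'c'
  'o' (14) + 25 = 13 → 'n'
  'w' (22) + 25 = 21 → 'v'
Result = "rgzcnv"


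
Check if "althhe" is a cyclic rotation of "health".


Word: "health", Candidate: "althhe"
Method: check if candidate is substring of word+word
"healthhealth" contains "althhe"? Yes
Is rotation = Yes


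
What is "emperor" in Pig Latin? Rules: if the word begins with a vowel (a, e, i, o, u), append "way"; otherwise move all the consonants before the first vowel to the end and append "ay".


Word: "emperor"
Starts with vowel → add 'way'
Pig Latin = "emperorway"


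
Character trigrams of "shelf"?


Word: "shelf" (length 5)
Number of trigrams = 5 - 3 + 1 = 3
  Position 0: "she"
  Position 1: "hel"
  Position 2: "elf"
Trigrams = "she", "hel", "elf"


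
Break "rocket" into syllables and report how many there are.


Word: "rocket"
Syllable breakdown: rock | et
Counting: 2 parts
= 2 syllables


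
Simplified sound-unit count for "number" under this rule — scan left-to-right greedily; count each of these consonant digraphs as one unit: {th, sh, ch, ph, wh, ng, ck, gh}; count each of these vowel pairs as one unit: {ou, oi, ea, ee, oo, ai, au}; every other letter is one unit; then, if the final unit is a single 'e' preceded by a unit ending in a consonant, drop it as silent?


Word: "number" (6 letters)
Left-to-right scan:
  [1] 'n' (letter)
  [2] 'u' (letter)
  [3] 'm' (letter)
  [4] 'b' (letter)
  [5] 'e' (letter)
  [6] 'r' (letter)
Units from scan: 6
Sound units = 6 units


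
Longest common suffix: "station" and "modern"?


Word 1: "station"
Word 2: "modern"
Comparing from end:
  Pos -1: 'n' == 'n'
  Pos -2: 'o' != 'r' (stop)
LCS = "n" (length 1)


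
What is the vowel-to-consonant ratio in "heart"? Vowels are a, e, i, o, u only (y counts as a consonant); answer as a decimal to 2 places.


Word: "heart"
Vowels (a,e,i,o,u): 2
Consonants: 3
Ratio = 2/3
= 0.67


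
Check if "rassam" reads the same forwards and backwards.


Word: "rassam"
Reversed: "massar"
Forward == Backward? rassam != massar
Palindrome = No


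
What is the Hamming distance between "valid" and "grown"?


Comparing character by character (same length = 5):
  Pos 0: 'v' vs 'g' !=
  Pos 1: 'a' vs 'r' !=
  Pos 2: 'l' vs 'o' !=
  Pos 3: 'i' vs 'w' !=
  Pos 4: 'd' vs 'n' !=
Hamming distance = 5


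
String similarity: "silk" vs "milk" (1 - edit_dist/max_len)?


Word 1: "silk" (length 4)
Word 2: "milk" (length 4)
One optimal edit sequence:
  1. substitute 's' -> 'm'  (+1)
  2. keep 'i'
  3. keep 'l'
  4. keep 'k'
Edit distance = 1
Max length = max(4, 4) = 4
Similarity = 1 - 1/4
= 0.7500


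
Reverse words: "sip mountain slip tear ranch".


Original: "sip mountain slip tear ranch"
Words (1..n): sip | mountain | slip | tear | ranch
Reversed (n..1): ranch | tear | slip | mountain | sip
Result = "ranch tear slip mountain sip"


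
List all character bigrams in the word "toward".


Word: "toward" (length 6)
Number of bigrams = 6 - 2 + 1 = 5
  Position 0: "to"
  Position 1: "ow"
  Position 2: "wa"
  Position 3: "ar"
  Position 4: "rd"
Bigrams = "to", "ow", "wa", "ar", "rd"


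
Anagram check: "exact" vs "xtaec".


Word 1: "exact" → sorted: acetx
Word 2: "xtaec" → sorted: acetx
Same letters? acetx == acetx
Anagram = Yes


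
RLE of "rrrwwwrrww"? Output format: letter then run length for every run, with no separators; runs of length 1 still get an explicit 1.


String: "rrrwwwrrww"
Scanning for consecutive runs:
  'r' x 3
  'w' x 3
  'r' x 2
  'w' x 2
RLE = "r3w3r2w2"


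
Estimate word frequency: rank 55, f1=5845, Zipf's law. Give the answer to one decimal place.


Zipf's law: f(r) = f(1) / r
f(1) = 5845
f(55) = 5845 / 55
= 106.3 occurrences


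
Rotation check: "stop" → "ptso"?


Word: "stop", Candidate: "ptso"
Method: check if candidate is substring of word+word
"stopstop" contains "ptso"? No
Is rotation = No


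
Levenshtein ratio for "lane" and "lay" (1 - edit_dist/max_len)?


Word 1: "lane" (length 4)
Word 2: "lay" (length 3)
One optimal edit sequence:
  1. keep 'l'
  2. keep 'a'
  3. delete 'n'  (+1)
  4. substitute 'e' -> 'y'  (+1)
Edit distance = 2
Max length = max(4, 3) = 4
Similarity = 1 - 2/4
= 0.5000


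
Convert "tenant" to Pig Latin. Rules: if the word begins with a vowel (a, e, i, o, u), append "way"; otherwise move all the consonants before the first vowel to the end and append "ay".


Word: "tenant"
Starts with consonant(s) → move to end, add 'ay'
Consonant cluster: "t"
Pig Latin = "enanttay"


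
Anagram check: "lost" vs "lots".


Word 1: "lost" → sorted: lost
Word 2: "lots" → sorted: lost
Same letters? lost == lost
Anagram = Yes


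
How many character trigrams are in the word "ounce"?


Word: "ounce" (length 5)
Number of 3-grams = length - 3 + 1 = 5 - 3 + 1
= 3


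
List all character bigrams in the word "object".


Word: "object" (length 6)
Number of bigrams = 6 - 2 + 1 = 5
  Position 0: "ob"
  Position 1: "bj"
  Position 2: "je"
  Position 3: "ec"
  Position 4: "ct"
Bigrams = "ob", "bj", "je", "ec", "ct"


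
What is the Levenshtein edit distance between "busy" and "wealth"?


Word 1: "busy" (length 4)
Word 2: "wealth" (length 6)
One optimal edit sequence (insert/delete/substitute each cost 1):
  1. insert 'w'  (+1)
  2. insert 'e'  (+1)
  3. substitute 'b' -> 'a'  (+1)
  4. substitute 'u' -> 'l'  (+1)
  5. substitute 's' -> 't'  (+1)
  6. substitute 'y' -> 'h'  (+1)
Total edit operations: 6
Edit distance = 6


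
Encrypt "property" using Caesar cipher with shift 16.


Word: "property"
Shift: 16
Each letter → (letter + shift) mod 26:
  'p' (15) + 16 = 5 → 'f'
  'r' (17) + 16 = 7 → 'h'
  'o' (14) + 16 = 4 → 'e'
  'p' (15) + 16 = 5 → 'f'
  'e' (4) + 16 = 20 → 'u'
  'r' (17) + 16 = 7 → 'h'
  't' (19) + 16 = 9 → 'j'
  'y' (24) + 16 = 14 → 'o'
Result = "fhefuhjo"


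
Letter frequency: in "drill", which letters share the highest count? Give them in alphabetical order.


Word: "drill"
Letter counts:
  'd': 1
  'i': 1
  'l': 2
  'r': 1
Maximum count = 2
Most frequent = 'l' (2 times each)


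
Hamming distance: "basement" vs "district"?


Comparing character by character (same length = 8):
  Pos 0: 'b' vs 'd' !=
  Pos 1: 'a' vs 'i' !=
  Pos 2: 's' vs 's' =
  Pos 3: 'e' vs 't' !=
  Pos 4: 'm' vs 'r' !=
  Pos 5: 'e' vs 'i' !=
  Pos 6: 'n' vs 'c' !=
  Pos 7: 't' vs 't' =
Hamming distance = 6


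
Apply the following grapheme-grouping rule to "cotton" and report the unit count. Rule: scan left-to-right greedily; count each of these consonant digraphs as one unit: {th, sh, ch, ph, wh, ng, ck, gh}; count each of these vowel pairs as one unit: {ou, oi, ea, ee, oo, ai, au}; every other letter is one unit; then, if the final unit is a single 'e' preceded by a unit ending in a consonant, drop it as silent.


Word: "cotton" (6 letters)
Left-to-right scan:
  (1) 'c' (letter)
  (2) 'o' (letter)
  (3) 't' (letter)
  (4) 't' (letter)
  (5) 'o' (letter)
  (6) 'n' (letter)
Units from scan: 6
Sound units = 6 units


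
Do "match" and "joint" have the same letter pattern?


Pattern of "match": [0, 1, 2, 3, 4]
Pattern of "joint": [0, 1, 2, 3, 4]
Patterns match
Same pattern = Yes


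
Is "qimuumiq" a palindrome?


Word: "qimuumiq"
Reversed: "qimuumiq"
Forward == Backward? qimuumiq == qimuumiq
Palindrome = Yes


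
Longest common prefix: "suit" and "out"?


Word 1: "suit"
Word 2: "out"
Comparing from start:
  Pos 0: 's' != 'o' (stop)
LCP = "" (length 0)


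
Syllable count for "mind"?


Word: "mind"
Syllable breakdown: mind
Counting: 1 part
= 1 syllable


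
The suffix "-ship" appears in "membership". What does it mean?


Suffix: -ship
Example: membership (member + -ship)
Meaning = state / position


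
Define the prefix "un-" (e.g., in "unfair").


Prefix: un-
As in: unfair -> un- + fair
Meaning = not / reverse


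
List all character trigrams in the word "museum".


Word: "museum" (length 6)
Number of trigrams = 6 - 3 + 1 = 4
  Position 0: "mus"
  Position 1: "use"
  Position 2: "seu"
  Position 3: "eum"
Trigrams = "mus", "use", "seu", "eum"


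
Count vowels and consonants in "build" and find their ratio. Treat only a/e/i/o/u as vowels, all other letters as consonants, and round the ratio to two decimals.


Word: "build"
Vowels (a,e,i,o,u): 2
Consonants: 3
Ratio = 2/3
= 0.67


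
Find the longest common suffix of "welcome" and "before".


Word 1: "welcome"
Word 2: "before"
Comparing from end:
  Pos -1: 'e' == 'e'
  Pos -2: 'm' != 'r' (stop)
LCS = "e" (length 1)


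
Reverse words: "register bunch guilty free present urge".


Original: "register bunch guilty free present urge"
Words (1..n): register | bunch | guilty | free | present | urge
Reversed (n..1): urge | present | free | guilty | bunch | register
Result = "urge present free guilty bunch register"


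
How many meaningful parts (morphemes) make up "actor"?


Word: "actor"
Morphemes: act | -or
Each morpheme carries meaning
= 2 morphemes


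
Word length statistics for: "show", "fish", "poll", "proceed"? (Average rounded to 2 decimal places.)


Lengths: "show"=4, "fish"=4, "poll"=4, "proceed"=7
Sum = 19, Count = 4
Average = 19/4 = 4.75
= avg=4.75, min=4, max=7


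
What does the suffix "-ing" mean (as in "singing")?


Suffix: -ing
As in: singing -> sing + -ing
Meaning = present participle


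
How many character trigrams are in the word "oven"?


Word: "oven" (length 4)
Number of 3-grams = length - 3 + 1 = 4 - 3 + 1
= 2


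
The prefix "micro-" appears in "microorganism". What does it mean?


Prefix: micro-
As in: microorganism -> micro- + organism
Meaning = small


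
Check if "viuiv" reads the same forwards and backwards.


Word: "viuiv"
Reversed: "viuiv"
Forward == Backward? viuiv == viuiv
Palindrome = Yes


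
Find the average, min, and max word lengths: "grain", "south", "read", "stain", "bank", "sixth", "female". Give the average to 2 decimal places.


Lengths: "grain"=5, "south"=5, "read"=4, "stain"=5, "bank"=4, "sixth"=5, "female"=6
Sum = 34, Count = 7
Average = 34/7 = 4.86
= avg=4.86, min=4, max=6


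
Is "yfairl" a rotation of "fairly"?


Word: "fairly", Candidate: "yfairl"
Method: check if candidate is substring of word+word
"fairlyfairly" contains "yfairl"? Yes
Is rotation = Yes


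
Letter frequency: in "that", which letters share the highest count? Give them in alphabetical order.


Word: "that"
Letter counts:
  'a': 1
  'h': 1
  't': 2
Maximum count = 2
Most frequent = 't' (2 times each)


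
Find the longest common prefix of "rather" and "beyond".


Word 1: "rather"
Word 2: "beyond"
Comparing from start:
  Pos 0: 'r' != 'b' (stop)
LCP = "" (length 0)


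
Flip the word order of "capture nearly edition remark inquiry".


Original: "capture nearly edition remark inquiry"
Words (1..n): capture | nearly | edition | remark | inquiry
Reversed (n..1): inquiry | remark | edition | nearly | capture
Result = "inquiry remark edition nearly capture"


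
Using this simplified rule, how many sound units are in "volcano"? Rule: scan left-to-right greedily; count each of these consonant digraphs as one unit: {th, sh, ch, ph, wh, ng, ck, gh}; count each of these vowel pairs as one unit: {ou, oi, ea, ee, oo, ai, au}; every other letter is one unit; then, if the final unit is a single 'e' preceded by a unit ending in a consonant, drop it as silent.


Word: "volcano" (7 letters)
Left-to-right scan:
  (1) 'v' (letter)
  (2) 'o' (letter)
  (3) 'l' (letter)
  (4) 'c' (letter)
  (5) 'a' (letter)
  (6) 'n' (letter)
  (7) 'o' (letter)
Units from scan: 7
Sound units = 7 units


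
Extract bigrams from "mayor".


Word: "mayor" (length 5)
Number of bigrams = 5 - 2 + 1 = 4
  Position 0: "ma"
  Position 1: "ay"
  Position 2: "yo"
  Position 3: "or"
Bigrams = "ma", "ay", "yo", "or"


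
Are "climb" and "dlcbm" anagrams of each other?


Word 1: "climb" → sorted: bcilm
Word 2: "dlcbm" → sorted: bcdlm
Same letters? bcilm != bcdlm
Anagram = No


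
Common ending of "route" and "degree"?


Word 1: "route"
Word 2: "degree"
Comparing from end:
  Pos -1: 'e' == 'e'
  Pos -2: 't' != 'e' (stop)
LCS = "e" (length 1)


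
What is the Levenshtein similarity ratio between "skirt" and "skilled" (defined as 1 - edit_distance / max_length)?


Word 1: "skirt" (length 5)
Word 2: "skilled" (length 7)
One optimal edit sequence:
  1. keep 's'
  2. keep 'k'
  3. keep 'i'
  4. insert 'l'  (+1)
  5. insert 'l'  (+1)
  6. substitute 'r' -> 'e'  (+1)
  7. substitute 't' -> 'd'  (+1)
Edit distance = 4
Max length = max(5, 7) = 7
Similarity = 1 - 4/7
= 0.4286


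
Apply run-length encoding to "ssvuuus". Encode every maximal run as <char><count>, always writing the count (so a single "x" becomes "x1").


String: "ssvuuus"
Scanning for consecutive runs:
  's' x 2
  'v' x 1
  'u' x 3
  's' x 1
RLE = "s2v1u3s1"


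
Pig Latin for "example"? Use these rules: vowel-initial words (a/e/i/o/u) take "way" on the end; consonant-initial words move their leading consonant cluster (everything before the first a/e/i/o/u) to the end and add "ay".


Word: "example"
Starts with vowel → add 'way'
Pig Latin = "exampleway"


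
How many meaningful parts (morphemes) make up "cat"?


Word: "cat"
Morphemes: cat
Each morpheme carries meaning
= 1 morpheme


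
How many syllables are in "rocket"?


Word: "rocket"
Syllable breakdown: rock · et
Counting: 2 parts
= 2 syllables


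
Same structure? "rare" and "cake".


Pattern of "rare": [0, 1, 0, 2]
Pattern of "cake": [0, 1, 2, 3]
Patterns do not match
Same pattern = No


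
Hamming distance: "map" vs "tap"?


Comparing character by character (same length = 3):
  Pos 0: 'm' vs 't' !=
  Pos 1: 'a' vs 'a' =
  Pos 2: 'p' vs 'p' =
Hamming distance = 1


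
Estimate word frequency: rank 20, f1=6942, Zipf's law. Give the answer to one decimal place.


Zipf's law: f(r) = f(1) / r
f(1) = 6942
f(20) = 6942 / 20
= 347.1 occurrences


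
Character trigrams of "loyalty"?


Word: "loyalty" (length 7)
Number of trigrams = 7 - 3 + 1 = 5
  Position 0: "loy"
  Position 1: "oya"
  Position 2: "yal"
  Position 3: "alt"
  Position 4: "lty"
Trigrams = "loy", "oya", "yal", "alt", "lty"


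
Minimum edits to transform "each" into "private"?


Word 1: "each" (length 4)
Word 2: "private" (length 7)
One optimal edit sequence (insert/delete/substitute each cost 1):
  1. insert 'p'  (+1)
  2. insert 'r'  (+1)
  3. insert 'i'  (+1)
  4. substitute 'e' -> 'v'  (+1)
  5. keep 'a'
  6. substitute 'c' -> 't'  (+1)
  7. substitute 'h' -> 'e'  (+1)
Total edit operations: 6
Edit distance = 6


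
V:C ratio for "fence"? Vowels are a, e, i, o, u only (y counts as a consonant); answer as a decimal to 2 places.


Word: "fence"
Vowels (a,e,i,o,u): 2
Consonants: 3
Ratio = 2/3
= 0.67


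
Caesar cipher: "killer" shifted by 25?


Word: "killer"
Shift: 25
Each letter → (letter + shift) mod 26:
  'k' (10) + 25 = 9 → 'j'
  'i' (8) + 25 = 7 → 'h'
  'l' (11) + 25 = 10 → 'k'
  'l' (11) + 25 = 10 → 'k'
  'e' (4) + 25 = 3 → 'd'
  'r' (17) + 25 = 16 → 'q'
Result = "jhkkdq"


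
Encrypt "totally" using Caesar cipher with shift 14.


Word: "totally"
Shift: 14
Each letter → (letter + shift) mod 26:
  't' (19) + 14 = 7 → 'h'
  'o' (14) + 14 = 2 → 'c'
  't' (19) + 14 = 7 → 'h'
  'a' (0) + 14 = 14 → 'o'
  'l' (11) + 14 = 25 → 'z'
  'l' (11) + 14 = 25 → 'z'
  'y' (24) + 14 = 12 → 'm'
Result = "hchozzm"


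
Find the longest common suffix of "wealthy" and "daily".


Word 1: "wealthy"
Word 2: "daily"
Comparing from end:
  Pos -1: 'y' == 'y'
  Pos -2: 'h' != 'l' (stop)
LCS = "y" (length 1)


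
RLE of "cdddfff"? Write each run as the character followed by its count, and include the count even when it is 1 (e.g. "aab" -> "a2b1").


String: "cdddfff"
Scanning for consecutive runs:
  'c' x 1
  'd' x 3
  'f' x 3
RLE = "c1d3f3"


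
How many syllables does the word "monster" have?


Word: "monster"
Syllable breakdown: mon-ster
Counting: 2 parts
= 2 syllables


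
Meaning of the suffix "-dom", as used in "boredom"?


Suffix: -dom
Example: boredom = bore + -dom
Meaning = state / realm


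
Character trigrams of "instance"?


Word: "instance" (length 8)
Number of trigrams = 8 - 3 + 1 = 6
  Position 0: "ins"
  Position 1: "nst"
  Position 2: "sta"
  Position 3: "tan"
  Position 4: "anc"
  Position 5: "nce"
Trigrams = "ins", "nst", "sta", "tan", "anc", "nce"


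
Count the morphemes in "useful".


Word: "useful"
Morphemes: use / -ful
Each morpheme carries meaning
= 2 morphemes


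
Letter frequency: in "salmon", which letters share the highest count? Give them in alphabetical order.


Word: "salmon"
Letter counts:
  'a': 1
  'l': 1
  'm': 1
  'n': 1
  'o': 1
  's': 1
Maximum count = 1
Most frequent = 'a', 'l', 'm', 'n', 'o', 's' (1 time each)


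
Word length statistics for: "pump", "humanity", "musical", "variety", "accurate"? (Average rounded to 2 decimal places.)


Lengths: "pump"=4, "humanity"=8, "musical"=7, "variety"=7, "accurate"=8
Sum = 34, Count = 5
Average = 34/5 = 6.80
= avg=6.80, min=4, max=8


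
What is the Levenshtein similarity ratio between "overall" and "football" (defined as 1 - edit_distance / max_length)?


Word 1: "overall" (length 7)
Word 2: "football" (length 8)
One optimal edit sequence:
  1. insert 'f'  (+1)
  2. keep 'o'
  3. substitute 'v' -> 'o'  (+1)
  4. substitute 'e' -> 't'  (+1)
  5. substitute 'r' -> 'b'  (+1)
  6. keep 'a'
  7. keep 'l'
  8. keep 'l'
Edit distance = 4
Max length = max(7, 8) = 8
Similarity = 1 - 4/8
= 0.5000


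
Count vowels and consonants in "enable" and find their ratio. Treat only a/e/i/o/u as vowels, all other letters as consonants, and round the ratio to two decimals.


Word: "enable"
Vowels (a,e,i,o,u): 3
Consonants: 3
Ratio = 3/3
= 1.00


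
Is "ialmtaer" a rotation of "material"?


Word: "material", Candidate: "ialmtaer"
Method: check if candidate is substring of word+word
"materialmaterial" contains "ialmtaer"? No
Is rotation = No


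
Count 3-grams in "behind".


Word: "behind" (length 6)
Number of 3-grams = length - 3 + 1 = 6 - 3 + 1
= 4


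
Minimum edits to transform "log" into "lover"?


Word 1: "log" (length 3)
Word 2: "lover" (length 5)
One optimal edit sequence (insert/delete/substitute each cost 1):
  1. keep 'l'
  2. keep 'o'
  3. insert 'v'  (+1)
  4. insert 'e'  (+1)
  5. substitute 'g' -> 'r'  (+1)
Total edit operations: 3
Edit distance = 3


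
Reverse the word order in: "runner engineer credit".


Original: "runner engineer credit"
Words (1..n): runner | engineer | credit
Reversed (n..1): credit | engineer | runner
Result = "credit engineer runner"


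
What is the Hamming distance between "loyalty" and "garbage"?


Comparing character by character (same length = 7):
  Pos 0: 'l' vs 'g' !=
  Pos 1: 'o' vs 'a' !=
  Pos 2: 'y' vs 'r' !=
  Pos 3: 'a' vs 'b' !=
  Pos 4: 'l' vs 'a' !=
  Pos 5: 't' vs 'g' !=
  Pos 6: 'y' vs 'e' !=
Hamming distance = 7


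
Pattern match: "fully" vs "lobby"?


Pattern of "fully": [0, 1, 2, 2, 3]
Pattern of "lobby": [0, 1, 2, 2, 3]
Patterns match
Same pattern = Yes


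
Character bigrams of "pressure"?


Word: "pressure" (length 8)
Number of bigrams = 8 - 2 + 1 = 7
  Position 0: "pr"
  Position 1: "re"
  Position 2: "es"
  Position 3: "ss"
  Position 4: "su"
  Position 5: "ur"
  Position 6: "re"
Bigrams = "pr", "re", "es", "ss", "su", "ur", "re"


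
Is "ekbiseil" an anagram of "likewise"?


Word 1: "likewise" → sorted: eeiiklsw
Word 2: "ekbiseil" → sorted: beeiikls
Same letters? eeiiklsw != beeiikls
Anagram = No


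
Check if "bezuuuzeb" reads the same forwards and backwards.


Word: "bezuuuzeb"
Reversed: "bezuuuzeb"
Forward == Backward? bezuuuzeb == bezuuuzeb
Palindrome = Yes
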